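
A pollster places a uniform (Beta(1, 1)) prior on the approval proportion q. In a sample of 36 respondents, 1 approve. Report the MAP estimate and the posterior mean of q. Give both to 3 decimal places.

q_MAP = 0.028, E[q|data] = 0.053

Posterior: Beta(1+1, 1+35) = Beta(2, 36).
Mode = (2−1)/(2+36−2) = 1/36 = 0.028.
With a flat prior the MAP equals the MLE, 1/36.
Mean = 2/(2+36) = 2/38 = 0.053.
The posterior is right-skewed, so the mean exceeds the mode.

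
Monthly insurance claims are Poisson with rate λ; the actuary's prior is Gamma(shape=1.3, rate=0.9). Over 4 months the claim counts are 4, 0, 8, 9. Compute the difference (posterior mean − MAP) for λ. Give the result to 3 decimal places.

0.204

Σ counts = 21. Posterior: Gamma(shape = 1.3+21 = 22.3, rate = 0.9+4 = 4.9).
Mode = (α−1)/β = 21.3/4.9 = 4.347.
Mean = α/β = 22.3/4.9 = 4.551.
Difference = 4.551 − 4.347 = 0.204.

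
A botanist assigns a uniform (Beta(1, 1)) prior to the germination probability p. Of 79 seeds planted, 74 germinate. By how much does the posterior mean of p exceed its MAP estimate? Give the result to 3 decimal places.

-0.011

Posterior: Beta(1+74, 1+5) = Beta(75, 6).
Mode = (75−1)/(75+6−2) = 74/79 = 0.937.
Mean = 75/(75+6) = 75/81 = 0.926.
Difference = 0.926 − 0.937 = -0.011.
The mean is pulled below the mode by the posterior's left skew.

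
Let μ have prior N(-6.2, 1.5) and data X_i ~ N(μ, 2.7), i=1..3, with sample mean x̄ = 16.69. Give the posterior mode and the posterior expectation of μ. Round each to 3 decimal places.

MAP = 8.106, posterior mean = 8.106

Posterior for μ is Normal. Precision-weighted mean: (1/1.5·-6.2 + 3/2.7·16.69) / (1/1.5 + 3/2.7) = 8.106.
A Normal posterior is symmetric, so mode = mean.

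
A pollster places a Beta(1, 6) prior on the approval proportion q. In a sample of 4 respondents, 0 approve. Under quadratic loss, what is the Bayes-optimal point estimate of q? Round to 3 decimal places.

0.091

Posterior: Beta(1+0, 6+4) = Beta(1, 10).
Since α = 1 ≤ 1 and β > 1, the Beta density is monotone decreasing on [0,1]; the mode is at 0.
Mean = 1/(1+10) = 0.091.
Quadratic loss ⇒ the optimal estimator is the posterior mean.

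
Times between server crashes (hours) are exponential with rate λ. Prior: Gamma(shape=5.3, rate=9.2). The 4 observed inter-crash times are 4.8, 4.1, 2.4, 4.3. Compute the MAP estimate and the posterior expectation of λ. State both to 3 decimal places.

Σ times = 15.6. Posterior: Gamma(shape = 5.3+4 = 9.3, rate = 9.2+15.6 = 24.8).
Mode = (α−1)/β = 8.3/24.8 = 0.335.
Mean = α/β = 9.3/24.8 = 0.375.

MAP estimate = 0.335, posterior expectation = 0.375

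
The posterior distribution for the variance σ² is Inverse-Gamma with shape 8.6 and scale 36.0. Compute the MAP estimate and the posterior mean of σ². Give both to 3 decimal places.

Mode = β/(α+1) = 36.0/9.6 = 3.750.
Mean = β/(α−1) = 36.0/7.6 = 4.737.
Mean > mode: the posterior has a right tail.

MAP: 3.750. Posterior mean: 4.737.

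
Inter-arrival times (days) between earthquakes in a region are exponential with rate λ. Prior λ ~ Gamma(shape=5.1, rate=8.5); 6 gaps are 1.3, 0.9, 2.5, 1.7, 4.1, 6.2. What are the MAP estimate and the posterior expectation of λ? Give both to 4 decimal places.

Σ times = 16.7. Posterior: Gamma(shape = 5.1+6 = 11.1, rate = 8.5+16.7 = 25.2).
Mode = (α−1)/β = 10.1/25.2 = 0.4008.
Mean = α/β = 11.1/25.2 = 0.4405.

λ_MAP = 0.4008, E[λ|data] = 0.4405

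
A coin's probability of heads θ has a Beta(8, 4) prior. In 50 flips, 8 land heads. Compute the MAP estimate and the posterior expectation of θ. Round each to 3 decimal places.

Posterior: Beta(8+8, 4+42) = Beta(16, 46).
Mode = (16−1)/(16+46−2) = 15/60 = 0.250.
Mean = 16/(16+46) = 16/62 = 0.258.

θ_MAP = 0.250, E[θ|data] = 0.258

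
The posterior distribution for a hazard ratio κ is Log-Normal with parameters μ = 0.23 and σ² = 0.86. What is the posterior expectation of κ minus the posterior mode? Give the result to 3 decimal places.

1.402

Mode = exp(μ − σ²) = exp(-0.63) = 0.533.
Mean = exp(μ + σ²/2) = exp(0.660) = 1.935.
Difference = 1.935 − 0.533 = 1.402.
Mean > mode: the posterior has a right tail.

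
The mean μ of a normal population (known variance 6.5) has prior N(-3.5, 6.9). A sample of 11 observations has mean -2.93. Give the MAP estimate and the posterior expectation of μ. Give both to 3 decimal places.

MAP: -2.975. Posterior mean: -2.975.

Posterior for μ is Normal. Precision-weighted mean: (1/6.9·-3.5 + 11/6.5·-2.93) / (1/6.9 + 11/6.5) = -2.975.
A Normal posterior is symmetric, so mode = mean.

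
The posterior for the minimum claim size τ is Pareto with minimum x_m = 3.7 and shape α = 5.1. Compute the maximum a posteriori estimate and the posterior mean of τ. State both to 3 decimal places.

The Pareto density is strictly decreasing on [x_m, ∞), so the mode is x_m = 3.700.
Mean = α·x_m/(α−1) = 5.1·3.7/4.1 = 4.602.
The posterior is right-skewed, so the mean exceeds the mode.

MAP: 3.700. Posterior mean: 4.602.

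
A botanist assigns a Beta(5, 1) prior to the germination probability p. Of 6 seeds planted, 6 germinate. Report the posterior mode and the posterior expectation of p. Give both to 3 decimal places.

Posterior: Beta(5+6, 1+0) = Beta(11, 1).
Since β = 1 ≤ 1 and α > 1, the Beta density is monotone increasing on [0,1]; the mode is at 1.
Mean = 11/(11+1) = 0.917.

MAP = 1.000, posterior mean = 0.917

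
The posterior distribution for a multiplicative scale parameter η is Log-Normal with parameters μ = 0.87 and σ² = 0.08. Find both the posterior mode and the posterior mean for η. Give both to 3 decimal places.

MAP = 2.203; posterior mean = 2.484

Mode = exp(μ − σ²) = exp(0.79) = 2.203.
Mean = exp(μ + σ²/2) = exp(0.910) = 2.484.
Right-skewed posterior ⇒ mode < mean.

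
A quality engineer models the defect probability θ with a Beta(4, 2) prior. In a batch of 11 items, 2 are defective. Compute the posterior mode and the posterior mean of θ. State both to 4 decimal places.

MAP = 0.3333, posterior mean = 0.3529

Posterior: Beta(4+2, 2+9) = Beta(6, 11).
Mode = (6−1)/(6+11−2) = 5/15 = 0.3333.
Mean = 6/(6+11) = 6/17 = 0.3529.
Mean > mode: the posterior has a right tail.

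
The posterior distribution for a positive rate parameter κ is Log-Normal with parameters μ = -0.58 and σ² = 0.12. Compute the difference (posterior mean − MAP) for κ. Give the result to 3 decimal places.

Mode = exp(μ − σ²) = exp(-0.70) = 0.497.
Mean = exp(μ + σ²/2) = exp(-0.520) = 0.595.
Difference = 0.595 − 0.497 = 0.098.
Right-skewed posterior ⇒ mode < mean.

0.098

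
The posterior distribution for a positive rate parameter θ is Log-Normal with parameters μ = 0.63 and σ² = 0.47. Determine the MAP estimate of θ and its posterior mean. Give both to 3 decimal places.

MAP = 1.174; posterior mean = 2.375

Mode = exp(μ − σ²) = exp(0.16) = 1.174.
Mean = exp(μ + σ²/2) = exp(0.865) = 2.375.
The mean is pulled above the mode by the posterior's right skew.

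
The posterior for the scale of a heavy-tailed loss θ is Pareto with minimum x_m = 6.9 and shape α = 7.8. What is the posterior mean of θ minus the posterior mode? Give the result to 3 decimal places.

1.015

The Pareto density is strictly decreasing on [x_m, ∞), so the mode is x_m = 6.900.
Mean = α·x_m/(α−1) = 7.8·6.9/6.8 = 7.915.
Difference = 7.915 − 6.900 = 1.015.
The posterior is right-skewed, so the mean exceeds the mode.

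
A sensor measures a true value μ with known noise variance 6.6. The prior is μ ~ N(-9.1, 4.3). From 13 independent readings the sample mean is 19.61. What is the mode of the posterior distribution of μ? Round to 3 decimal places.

Posterior for μ is Normal. Precision-weighted mean: (1/4.3·-9.1 + 13/6.6·19.61) / (1/4.3 + 13/6.6) = 16.578.
A Normal posterior is symmetric, so mode = mean.
This is the posterior mode — the MAP estimate.

16.578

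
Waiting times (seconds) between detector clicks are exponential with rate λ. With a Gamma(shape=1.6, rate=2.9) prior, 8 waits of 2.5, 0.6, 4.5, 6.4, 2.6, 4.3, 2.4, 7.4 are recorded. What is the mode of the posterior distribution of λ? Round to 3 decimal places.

Σ times = 30.7. Posterior: Gamma(shape = 1.6+8 = 9.6, rate = 2.9+30.7 = 33.6).
Mode = (α−1)/β = 8.6/33.6 = 0.256.
Mean = α/β = 9.6/33.6 = 0.286.
This is the posterior mode — the MAP estimate.

0.256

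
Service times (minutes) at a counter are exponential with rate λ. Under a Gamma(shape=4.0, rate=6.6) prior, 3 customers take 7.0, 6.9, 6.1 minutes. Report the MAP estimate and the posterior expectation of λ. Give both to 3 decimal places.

Σ times = 20.0. Posterior: Gamma(shape = 4.0+3 = 7.0, rate = 6.6+20.0 = 26.6).
Mode = (α−1)/β = 6.0/26.6 = 0.226.
Mean = α/β = 7.0/26.6 = 0.263.

MAP = 0.226, posterior mean = 0.263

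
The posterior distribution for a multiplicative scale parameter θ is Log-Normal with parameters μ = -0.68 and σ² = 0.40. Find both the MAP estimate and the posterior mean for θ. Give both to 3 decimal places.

Mode = exp(μ − σ²) = exp(-1.08) = 0.340.
Mean = exp(μ + σ²/2) = exp(-0.480) = 0.619.

MAP = 0.340, posterior mean = 0.619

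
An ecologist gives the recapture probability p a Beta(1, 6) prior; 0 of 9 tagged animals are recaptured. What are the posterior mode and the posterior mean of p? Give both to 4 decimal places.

posterior mode = 0.0000, posterior mean = 0.0625

Posterior: Beta(1+0, 6+9) = Beta(1, 15).
Since α = 1 ≤ 1 and β > 1, the Beta density is monotone decreasing on [0,1]; the mode is at 0.
Mean = 1/(1+15) = 0.0625.
Right-skewed posterior ⇒ mode < mean.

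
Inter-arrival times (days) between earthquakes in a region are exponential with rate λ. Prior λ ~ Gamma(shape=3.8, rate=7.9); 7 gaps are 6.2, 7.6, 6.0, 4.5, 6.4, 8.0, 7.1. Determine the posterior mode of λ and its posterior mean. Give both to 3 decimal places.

Σ times = 45.8. Posterior: Gamma(shape = 3.8+7 = 10.8, rate = 7.9+45.8 = 53.7).
Mode = (α−1)/β = 9.8/53.7 = 0.182.
Mean = α/β = 10.8/53.7 = 0.201.
Mean > mode: the posterior has a right tail.

λ_MAP = 0.182, E[λ|data] = 0.201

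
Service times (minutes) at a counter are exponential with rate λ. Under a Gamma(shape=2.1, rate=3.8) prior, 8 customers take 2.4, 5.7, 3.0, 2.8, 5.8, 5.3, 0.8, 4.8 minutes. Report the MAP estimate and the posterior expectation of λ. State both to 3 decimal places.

λ_MAP = 0.265, E[λ|data] = 0.294

Σ times = 30.6. Posterior: Gamma(shape = 2.1+8 = 10.1, rate = 3.8+30.6 = 34.4).
Mode = (α−1)/β = 9.1/34.4 = 0.265.
Mean = α/β = 10.1/34.4 = 0.294.
Right-skewed posterior ⇒ mode < mean.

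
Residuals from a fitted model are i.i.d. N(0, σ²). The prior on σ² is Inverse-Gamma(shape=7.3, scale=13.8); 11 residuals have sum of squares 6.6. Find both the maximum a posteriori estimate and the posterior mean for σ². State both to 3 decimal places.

MAP = 1.239, posterior mean = 1.449

Posterior: Inverse-Gamma(shape = 7.3+11/2 = 12.8, scale = 13.8+6.6/2 = 17.1).
Mode = β/(α+1) = 17.1/13.8 = 1.239.
Mean = β/(α−1) = 17.1/11.8 = 1.449.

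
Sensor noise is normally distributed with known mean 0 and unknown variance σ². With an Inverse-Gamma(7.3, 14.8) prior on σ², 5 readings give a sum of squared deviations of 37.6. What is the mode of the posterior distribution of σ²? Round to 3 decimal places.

3.111

Posterior: Inverse-Gamma(shape = 7.3+5/2 = 9.8, scale = 14.8+37.6/2 = 33.6).
Mode = β/(α+1) = 33.6/10.8 = 3.111.
Mean = β/(α−1) = 33.6/8.8 = 3.818.
This is the posterior mode — the MAP estimate.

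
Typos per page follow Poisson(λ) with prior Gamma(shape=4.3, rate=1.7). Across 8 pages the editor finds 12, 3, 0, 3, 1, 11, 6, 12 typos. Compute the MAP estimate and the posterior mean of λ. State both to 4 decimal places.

λ_MAP = 5.2887, E[λ|data] = 5.3918

Σ counts = 48. Posterior: Gamma(shape = 4.3+48 = 52.3, rate = 1.7+8 = 9.7).
Mode = (α−1)/β = 51.3/9.7 = 5.2887.
Mean = α/β = 52.3/9.7 = 5.3918.
The posterior is right-skewed, so the mean exceeds the mode.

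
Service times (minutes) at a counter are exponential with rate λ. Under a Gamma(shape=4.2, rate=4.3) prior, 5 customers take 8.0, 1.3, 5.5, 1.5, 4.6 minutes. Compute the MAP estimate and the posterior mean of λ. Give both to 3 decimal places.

MAP estimate = 0.325, posterior mean = 0.365

Σ times = 20.9. Posterior: Gamma(shape = 4.2+5 = 9.2, rate = 4.3+20.9 = 25.2).
Mode = (α−1)/β = 8.2/25.2 = 0.325.
Mean = α/β = 9.2/25.2 = 0.365.
The posterior is right-skewed, so the mean exceeds the mode.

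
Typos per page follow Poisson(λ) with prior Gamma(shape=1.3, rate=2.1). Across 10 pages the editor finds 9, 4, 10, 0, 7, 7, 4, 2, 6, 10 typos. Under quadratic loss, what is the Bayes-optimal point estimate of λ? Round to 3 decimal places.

Σ counts = 59. Posterior: Gamma(shape = 1.3+59 = 60.3, rate = 2.1+10 = 12.1).
Mode = (α−1)/β = 59.3/12.1 = 4.901.
Mean = α/β = 60.3/12.1 = 4.983.
Quadratic loss ⇒ the optimal estimator is the posterior mean.

4.983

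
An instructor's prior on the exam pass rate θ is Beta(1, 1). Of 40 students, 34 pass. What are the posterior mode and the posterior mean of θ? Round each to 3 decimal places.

Posterior: Beta(1+34, 1+6) = Beta(35, 7).
Mode = (35−1)/(35+7−2) = 34/40 = 0.850.
With a flat prior the MAP equals the MLE, 34/40.
Mean = 35/(35+7) = 35/42 = 0.833.
The mean is pulled below the mode by the posterior's left skew.

MAP = 0.850; posterior mean = 0.833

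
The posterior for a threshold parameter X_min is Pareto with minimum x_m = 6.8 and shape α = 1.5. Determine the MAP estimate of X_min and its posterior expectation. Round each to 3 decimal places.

X_min_MAP = 6.800, E[X_min|data] = 20.400

The Pareto density is strictly decreasing on [x_m, ∞), so the mode is x_m = 6.800.
Mean = α·x_m/(α−1) = 1.5·6.8/0.5 = 20.400.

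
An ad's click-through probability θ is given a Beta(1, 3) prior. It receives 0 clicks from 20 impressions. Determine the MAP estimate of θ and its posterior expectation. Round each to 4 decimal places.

MAP = 0.0000; posterior mean = 0.0417

Posterior: Beta(1+0, 3+20) = Beta(1, 23).
Since α = 1 ≤ 1 and β > 1, the Beta density is monotone decreasing on [0,1]; the mode is at 0.
Mean = 1/(1+23) = 0.0417.
The mean is pulled above the mode by the posterior's right skew.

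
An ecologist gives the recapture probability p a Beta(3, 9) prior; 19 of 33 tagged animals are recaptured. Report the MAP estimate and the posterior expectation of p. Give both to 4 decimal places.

Posterior: Beta(3+19, 9+14) = Beta(22, 23).
Mode = (22−1)/(22+23−2) = 21/43 = 0.4884.
Mean = 22/(22+23) = 22/45 = 0.4889.

MAP estimate = 0.4884, posterior expectation = 0.4889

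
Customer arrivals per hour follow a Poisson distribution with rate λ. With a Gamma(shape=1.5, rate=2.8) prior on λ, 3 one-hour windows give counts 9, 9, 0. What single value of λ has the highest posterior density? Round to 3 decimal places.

Σ counts = 18. Posterior: Gamma(shape = 1.5+18 = 19.5, rate = 2.8+3 = 5.8).
Mode = (α−1)/β = 18.5/5.8 = 3.190.
Mean = α/β = 19.5/5.8 = 3.362.
This is the posterior mode — the MAP estimate.

3.190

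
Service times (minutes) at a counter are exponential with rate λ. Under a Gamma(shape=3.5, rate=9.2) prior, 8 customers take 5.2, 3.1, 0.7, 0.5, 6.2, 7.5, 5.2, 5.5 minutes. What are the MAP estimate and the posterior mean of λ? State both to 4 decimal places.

Σ times = 33.9. Posterior: Gamma(shape = 3.5+8 = 11.5, rate = 9.2+33.9 = 43.1).
Mode = (α−1)/β = 10.5/43.1 = 0.2436.
Mean = α/β = 11.5/43.1 = 0.2668.
Right-skewed posterior ⇒ mode < mean.

MAP = 0.2436; posterior mean = 0.2668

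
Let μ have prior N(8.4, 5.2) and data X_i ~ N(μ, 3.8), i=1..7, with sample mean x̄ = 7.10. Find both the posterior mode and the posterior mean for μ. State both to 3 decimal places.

Posterior for μ is Normal. Precision-weighted mean: (1/5.2·8.4 + 7/3.8·7.10) / (1/5.2 + 7/3.8) = 7.223.
A Normal posterior is symmetric, so mode = mean.

MAP = 7.223; posterior mean = 7.223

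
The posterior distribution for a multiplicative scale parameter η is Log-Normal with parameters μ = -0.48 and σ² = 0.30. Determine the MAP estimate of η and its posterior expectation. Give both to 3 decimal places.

Mode = exp(μ − σ²) = exp(-0.78) = 0.458.
Mean = exp(μ + σ²/2) = exp(-0.330) = 0.719.
The mean is pulled above the mode by the posterior's right skew.

MAP estimate = 0.458, posterior expectation = 0.719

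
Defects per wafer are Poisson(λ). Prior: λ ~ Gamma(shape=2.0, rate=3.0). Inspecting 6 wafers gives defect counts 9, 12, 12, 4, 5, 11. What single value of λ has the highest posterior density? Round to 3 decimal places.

6.000

Σ counts = 53. Posterior: Gamma(shape = 2.0+53 = 55.0, rate = 3.0+6 = 9.0).
Mode = (α−1)/β = 54.0/9.0 = 6.000.
Mean = α/β = 55.0/9.0 = 6.111.
This is the posterior mode — the MAP estimate.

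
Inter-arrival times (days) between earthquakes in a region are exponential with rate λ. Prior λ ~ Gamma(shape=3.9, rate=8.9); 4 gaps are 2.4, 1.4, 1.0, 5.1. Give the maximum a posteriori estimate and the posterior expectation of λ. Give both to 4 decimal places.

Σ times = 9.9. Posterior: Gamma(shape = 3.9+4 = 7.9, rate = 8.9+9.9 = 18.8).
Mode = (α−1)/β = 6.9/18.8 = 0.3670.
Mean = α/β = 7.9/18.8 = 0.4202.

maximum a posteriori estimate = 0.3670, posterior expectation = 0.4202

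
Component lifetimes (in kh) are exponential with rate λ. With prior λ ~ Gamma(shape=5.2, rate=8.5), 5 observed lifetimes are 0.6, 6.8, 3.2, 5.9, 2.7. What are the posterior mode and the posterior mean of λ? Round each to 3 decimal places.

Σ times = 19.2. Posterior: Gamma(shape = 5.2+5 = 10.2, rate = 8.5+19.2 = 27.7).
Mode = (α−1)/β = 9.2/27.7 = 0.332.
Mean = α/β = 10.2/27.7 = 0.368.

MAP: 0.332. Posterior mean: 0.368.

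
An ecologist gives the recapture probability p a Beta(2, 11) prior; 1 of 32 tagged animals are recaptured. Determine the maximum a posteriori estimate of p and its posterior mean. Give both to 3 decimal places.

p_MAP = 0.047, E[p|data] = 0.067

Posterior: Beta(2+1, 11+31) = Beta(3, 42).
Mode = (3−1)/(3+42−2) = 2/43 = 0.047.
Mean = 3/(3+42) = 3/45 = 0.067.
Mean > mode: the posterior has a right tail.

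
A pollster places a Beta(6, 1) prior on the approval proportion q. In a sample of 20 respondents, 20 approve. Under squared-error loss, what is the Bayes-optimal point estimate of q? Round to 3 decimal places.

Posterior: Beta(6+20, 1+0) = Beta(26, 1).
Since β = 1 ≤ 1 and α > 1, the Beta density is monotone increasing on [0,1]; the mode is at 1.
Mean = 26/(26+1) = 0.963.
Squared-error loss ⇒ the optimal estimator is the posterior mean.

0.963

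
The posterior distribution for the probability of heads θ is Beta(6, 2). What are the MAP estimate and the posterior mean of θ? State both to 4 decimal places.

MAP = 0.8333, posterior mean = 0.7500

Mode = (6−1)/(6+2−2) = 5/6 = 0.8333.
Mean = 6/(6+2) = 6/8 = 0.7500.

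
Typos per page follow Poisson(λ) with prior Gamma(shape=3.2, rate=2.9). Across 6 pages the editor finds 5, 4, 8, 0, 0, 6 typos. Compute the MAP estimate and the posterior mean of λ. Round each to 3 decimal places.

MAP = 2.831; posterior mean = 2.944

Σ counts = 23. Posterior: Gamma(shape = 3.2+23 = 26.2, rate = 2.9+6 = 8.9).
Mode = (α−1)/β = 25.2/8.9 = 2.831.
Mean = α/β = 26.2/8.9 = 2.944.
The posterior is right-skewed, so the mean exceeds the mode.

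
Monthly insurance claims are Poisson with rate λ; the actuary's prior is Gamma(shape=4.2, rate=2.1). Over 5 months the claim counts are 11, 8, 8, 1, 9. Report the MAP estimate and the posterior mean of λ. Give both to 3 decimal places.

MAP estimate = 5.662, posterior mean = 5.803

Σ counts = 37. Posterior: Gamma(shape = 4.2+37 = 41.2, rate = 2.1+5 = 7.1).
Mode = (α−1)/β = 40.2/7.1 = 5.662.
Mean = α/β = 41.2/7.1 = 5.803.
Right-skewed posterior ⇒ mode < mean.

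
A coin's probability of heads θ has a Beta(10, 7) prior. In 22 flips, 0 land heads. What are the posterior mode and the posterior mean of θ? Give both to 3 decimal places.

MAP = 0.243; posterior mean = 0.256

Posterior: Beta(10+0, 7+22) = Beta(10, 29).
Mode = (10−1)/(10+29−2) = 9/37 = 0.243.
Mean = 10/(10+29) = 10/39 = 0.256.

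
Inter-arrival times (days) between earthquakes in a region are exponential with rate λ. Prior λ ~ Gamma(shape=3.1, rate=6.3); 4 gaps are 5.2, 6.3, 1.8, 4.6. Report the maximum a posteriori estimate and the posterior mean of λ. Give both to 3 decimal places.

maximum a posteriori estimate = 0.252, posterior mean = 0.293

Σ times = 17.9. Posterior: Gamma(shape = 3.1+4 = 7.1, rate = 6.3+17.9 = 24.2).
Mode = (α−1)/β = 6.1/24.2 = 0.252.
Mean = α/β = 7.1/24.2 = 0.293.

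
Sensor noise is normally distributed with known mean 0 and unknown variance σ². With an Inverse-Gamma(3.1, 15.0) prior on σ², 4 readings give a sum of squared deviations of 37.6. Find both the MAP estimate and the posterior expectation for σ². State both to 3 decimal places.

Posterior: Inverse-Gamma(shape = 3.1+4/2 = 5.1, scale = 15.0+37.6/2 = 33.8).
Mode = β/(α+1) = 33.8/6.1 = 5.541.
Mean = β/(α−1) = 33.8/4.1 = 8.244.

MAP = 5.541, posterior mean = 8.244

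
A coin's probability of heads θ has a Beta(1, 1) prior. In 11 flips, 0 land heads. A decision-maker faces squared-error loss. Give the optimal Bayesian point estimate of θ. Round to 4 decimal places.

Posterior: Beta(1+0, 1+11) = Beta(1, 12).
Since α = 1 ≤ 1 and β > 1, the Beta density is monotone decreasing on [0,1]; the mode is at 0.
Mean = 1/(1+12) = 0.0769.
Squared-error loss ⇒ the optimal estimator is the posterior mean.

0.0769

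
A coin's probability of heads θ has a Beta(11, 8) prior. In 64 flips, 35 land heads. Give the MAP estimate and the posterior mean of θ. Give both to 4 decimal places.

MAP: 0.5556. Posterior mean: 0.5542.

Posterior: Beta(11+35, 8+29) = Beta(46, 37).
Mode = (46−1)/(46+37−2) = 45/81 = 0.5556.
Mean = 46/(46+37) = 46/83 = 0.5542.
Mode > mean: the posterior has a left tail.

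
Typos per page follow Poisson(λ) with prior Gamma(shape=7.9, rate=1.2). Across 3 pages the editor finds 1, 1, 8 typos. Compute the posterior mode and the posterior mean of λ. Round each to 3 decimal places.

MAP = 4.024; posterior mean = 4.262

Σ counts = 10. Posterior: Gamma(shape = 7.9+10 = 17.9, rate = 1.2+3 = 4.2).
Mode = (α−1)/β = 16.9/4.2 = 4.024.
Mean = α/β = 17.9/4.2 = 4.262.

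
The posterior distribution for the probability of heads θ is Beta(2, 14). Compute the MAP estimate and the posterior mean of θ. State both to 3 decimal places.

Mode = (2−1)/(2+14−2) = 1/14 = 0.071.
Mean = 2/(2+14) = 2/16 = 0.125.

MAP = 0.071; posterior mean = 0.125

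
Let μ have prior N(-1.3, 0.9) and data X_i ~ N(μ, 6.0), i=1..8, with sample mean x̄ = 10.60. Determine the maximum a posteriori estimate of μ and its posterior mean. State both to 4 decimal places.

MAP = 5.1909; posterior mean = 5.1909

Posterior for μ is Normal. Precision-weighted mean: (1/0.9·-1.3 + 8/6.0·10.60) / (1/0.9 + 8/6.0) = 5.1909.
A Normal posterior is symmetric, so mode = mean.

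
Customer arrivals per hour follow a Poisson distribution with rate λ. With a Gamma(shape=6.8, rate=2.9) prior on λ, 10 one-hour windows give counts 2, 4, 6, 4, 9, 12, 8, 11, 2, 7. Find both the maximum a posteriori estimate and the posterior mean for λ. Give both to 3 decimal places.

Σ counts = 65. Posterior: Gamma(shape = 6.8+65 = 71.8, rate = 2.9+10 = 12.9).
Mode = (α−1)/β = 70.8/12.9 = 5.488.
Mean = α/β = 71.8/12.9 = 5.566.

MAP = 5.488, posterior mean = 5.566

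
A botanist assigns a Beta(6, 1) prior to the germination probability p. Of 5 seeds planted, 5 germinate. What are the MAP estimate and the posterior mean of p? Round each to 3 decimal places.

Posterior: Beta(6+5, 1+0) = Beta(11, 1).
Since β = 1 ≤ 1 and α > 1, the Beta density is monotone increasing on [0,1]; the mode is at 1.
Mean = 11/(11+1) = 0.917.

p_MAP = 1.000, E[p|data] = 0.917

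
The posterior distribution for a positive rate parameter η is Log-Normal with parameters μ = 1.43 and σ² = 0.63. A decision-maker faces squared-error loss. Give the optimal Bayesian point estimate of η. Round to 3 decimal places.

Mode = exp(μ − σ²) = exp(0.80) = 2.226.
Mean = exp(μ + σ²/2) = exp(1.745) = 5.726.
Squared-error loss ⇒ the optimal estimator is the posterior mean.

5.726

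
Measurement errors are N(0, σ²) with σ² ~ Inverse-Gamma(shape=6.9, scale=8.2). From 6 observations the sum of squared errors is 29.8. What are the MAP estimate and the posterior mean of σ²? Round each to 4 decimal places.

Posterior: Inverse-Gamma(shape = 6.9+6/2 = 9.9, scale = 8.2+29.8/2 = 23.1).
Mode = β/(α+1) = 23.1/10.9 = 2.1193.
Mean = β/(α−1) = 23.1/8.9 = 2.5955.
Mean > mode: the posterior has a right tail.

σ²_MAP = 2.1193, E[σ²|data] = 2.5955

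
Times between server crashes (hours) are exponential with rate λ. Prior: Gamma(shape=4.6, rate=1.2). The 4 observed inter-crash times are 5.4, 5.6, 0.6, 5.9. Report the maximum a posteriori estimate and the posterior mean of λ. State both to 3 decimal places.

maximum a posteriori estimate = 0.406, posterior mean = 0.460

Σ times = 17.5. Posterior: Gamma(shape = 4.6+4 = 8.6, rate = 1.2+17.5 = 18.7).
Mode = (α−1)/β = 7.6/18.7 = 0.406.
Mean = α/β = 8.6/18.7 = 0.460.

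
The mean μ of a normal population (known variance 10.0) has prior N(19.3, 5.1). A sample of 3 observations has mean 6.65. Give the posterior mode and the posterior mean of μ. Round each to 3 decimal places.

Posterior for μ is Normal. Precision-weighted mean: (1/5.1·19.3 + 3/10.0·6.65) / (1/5.1 + 3/10.0) = 11.650.
A Normal posterior is symmetric, so mode = mean.

MAP = 11.650; posterior mean = 11.650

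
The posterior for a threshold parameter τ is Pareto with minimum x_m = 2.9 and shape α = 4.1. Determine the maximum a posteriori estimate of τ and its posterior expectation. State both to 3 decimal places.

The Pareto density is strictly decreasing on [x_m, ∞), so the mode is x_m = 2.900.
Mean = α·x_m/(α−1) = 4.1·2.9/3.1 = 3.835.

MAP = 2.900; posterior mean = 3.835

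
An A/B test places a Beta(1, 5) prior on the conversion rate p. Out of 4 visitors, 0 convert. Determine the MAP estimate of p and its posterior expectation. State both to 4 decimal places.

MAP = 0.0000, posterior mean = 0.1000

Posterior: Beta(1+0, 5+4) = Beta(1, 9).
Since α = 1 ≤ 1 and β > 1, the Beta density is monotone decreasing on [0,1]; the mode is at 0.
Mean = 1/(1+9) = 0.1000.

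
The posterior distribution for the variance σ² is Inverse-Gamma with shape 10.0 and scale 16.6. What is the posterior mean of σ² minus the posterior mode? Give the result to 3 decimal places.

Mode = β/(α+1) = 16.6/11.0 = 1.509.
Mean = β/(α−1) = 16.6/9.0 = 1.844.
Difference = 1.844 − 1.509 = 0.335.
The mean is pulled above the mode by the posterior's right skew.

0.335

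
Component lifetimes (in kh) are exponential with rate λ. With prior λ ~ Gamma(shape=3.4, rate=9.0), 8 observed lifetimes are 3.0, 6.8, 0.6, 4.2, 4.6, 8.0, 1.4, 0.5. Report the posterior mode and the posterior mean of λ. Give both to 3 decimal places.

posterior mode = 0.273, posterior mean = 0.299

Σ times = 29.1. Posterior: Gamma(shape = 3.4+8 = 11.4, rate = 9.0+29.1 = 38.1).
Mode = (α−1)/β = 10.4/38.1 = 0.273.
Mean = α/β = 11.4/38.1 = 0.299.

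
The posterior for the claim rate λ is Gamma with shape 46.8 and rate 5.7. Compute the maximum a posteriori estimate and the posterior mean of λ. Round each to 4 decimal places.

Mode = (α−1)/β = 45.8/5.7 = 8.0351.
Mean = α/β = 46.8/5.7 = 8.2105.

MAP = 8.0351; posterior mean = 8.2105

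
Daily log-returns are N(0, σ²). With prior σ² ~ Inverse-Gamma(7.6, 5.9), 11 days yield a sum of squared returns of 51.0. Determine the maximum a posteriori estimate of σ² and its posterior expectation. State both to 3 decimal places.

MAP: 2.227. Posterior mean: 2.595.

Posterior: Inverse-Gamma(shape = 7.6+11/2 = 13.1, scale = 5.9+51.0/2 = 31.4).
Mode = β/(α+1) = 31.4/14.1 = 2.227.
Mean = β/(α−1) = 31.4/12.1 = 2.595.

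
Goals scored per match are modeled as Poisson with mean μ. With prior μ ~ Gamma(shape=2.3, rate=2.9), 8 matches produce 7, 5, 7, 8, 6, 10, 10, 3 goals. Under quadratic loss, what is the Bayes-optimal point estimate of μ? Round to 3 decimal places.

Σ counts = 56. Posterior: Gamma(shape = 2.3+56 = 58.3, rate = 2.9+8 = 10.9).
Mode = (α−1)/β = 57.3/10.9 = 5.257.
Mean = α/β = 58.3/10.9 = 5.349.
Quadratic loss ⇒ the optimal estimator is the posterior mean.

5.349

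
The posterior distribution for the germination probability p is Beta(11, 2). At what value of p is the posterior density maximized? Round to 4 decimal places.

0.9091

Mode = (11−1)/(11+2−2) = 10/11 = 0.9091.
Mean = 11/(11+2) = 11/13 = 0.8462.
This is the posterior mode — the MAP estimate.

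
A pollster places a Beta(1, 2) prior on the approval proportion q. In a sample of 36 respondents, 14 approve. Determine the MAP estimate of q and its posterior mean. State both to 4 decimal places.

MAP: 0.3784. Posterior mean: 0.3846.

Posterior: Beta(1+14, 2+22) = Beta(15, 24).
Mode = (15−1)/(15+24−2) = 14/37 = 0.3784.
Mean = 15/(15+24) = 15/39 = 0.3846.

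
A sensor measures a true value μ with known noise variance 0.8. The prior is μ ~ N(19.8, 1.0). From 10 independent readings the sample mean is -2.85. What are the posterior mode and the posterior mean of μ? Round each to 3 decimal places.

MAP: -1.172. Posterior mean: -1.172.

Posterior for μ is Normal. Precision-weighted mean: (1/1.0·19.8 + 10/0.8·-2.85) / (1/1.0 + 10/0.8) = -1.172.
A Normal posterior is symmetric, so mode = mean.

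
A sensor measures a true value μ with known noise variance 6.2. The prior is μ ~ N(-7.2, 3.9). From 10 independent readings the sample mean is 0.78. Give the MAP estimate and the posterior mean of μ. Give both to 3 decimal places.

Posterior for μ is Normal. Precision-weighted mean: (1/3.9·-7.2 + 10/6.2·0.78) / (1/3.9 + 10/6.2) = -0.315.
A Normal posterior is symmetric, so mode = mean.

MAP = -0.315; posterior mean = -0.315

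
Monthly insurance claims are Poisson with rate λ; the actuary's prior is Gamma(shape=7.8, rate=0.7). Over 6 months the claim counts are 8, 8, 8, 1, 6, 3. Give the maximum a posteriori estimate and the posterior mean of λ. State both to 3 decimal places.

Σ counts = 34. Posterior: Gamma(shape = 7.8+34 = 41.8, rate = 0.7+6 = 6.7).
Mode = (α−1)/β = 40.8/6.7 = 6.090.
Mean = α/β = 41.8/6.7 = 6.239.

MAP = 6.090, posterior mean = 6.239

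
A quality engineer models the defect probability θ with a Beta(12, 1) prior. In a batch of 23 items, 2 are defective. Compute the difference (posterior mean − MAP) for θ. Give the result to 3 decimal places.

Posterior: Beta(12+2, 1+21) = Beta(14, 22).
Mode = (14−1)/(14+22−2) = 13/34 = 0.382.
Mean = 14/(14+22) = 14/36 = 0.389.
Difference = 0.389 − 0.382 = 0.007.
Mean > mode: the posterior has a right tail.

0.007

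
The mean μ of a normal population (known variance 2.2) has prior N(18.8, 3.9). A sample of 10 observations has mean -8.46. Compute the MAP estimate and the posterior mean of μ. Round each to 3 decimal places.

Posterior for μ is Normal. Precision-weighted mean: (1/3.9·18.8 + 10/2.2·-8.46) / (1/3.9 + 10/2.2) = -7.004.
A Normal posterior is symmetric, so mode = mean.

MAP estimate = -7.004, posterior mean = -7.004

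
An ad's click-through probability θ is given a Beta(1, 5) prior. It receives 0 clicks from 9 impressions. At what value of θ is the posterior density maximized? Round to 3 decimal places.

Posterior: Beta(1+0, 5+9) = Beta(1, 14).
Since α = 1 ≤ 1 and β > 1, the Beta density is monotone decreasing on [0,1]; the mode is at 0.
Mean = 1/(1+14) = 0.067.
This is the posterior mode — the MAP estimate.

0.000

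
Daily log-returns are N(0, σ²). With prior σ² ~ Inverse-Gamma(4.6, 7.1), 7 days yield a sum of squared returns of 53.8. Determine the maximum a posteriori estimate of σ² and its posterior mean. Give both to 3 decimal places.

MAP = 3.736, posterior mean = 4.789

Posterior: Inverse-Gamma(shape = 4.6+7/2 = 8.1, scale = 7.1+53.8/2 = 34.0).
Mode = β/(α+1) = 34.0/9.1 = 3.736.
Mean = β/(α−1) = 34.0/7.1 = 4.789.
The posterior is right-skewed, so the mean exceeds the mode.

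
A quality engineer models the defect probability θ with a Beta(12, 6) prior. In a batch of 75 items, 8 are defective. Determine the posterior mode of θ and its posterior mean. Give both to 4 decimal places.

MAP = 0.2088; posterior mean = 0.2151

Posterior: Beta(12+8, 6+67) = Beta(20, 73).
Mode = (20−1)/(20+73−2) = 19/91 = 0.2088.
Mean = 20/(20+73) = 20/93 = 0.2151.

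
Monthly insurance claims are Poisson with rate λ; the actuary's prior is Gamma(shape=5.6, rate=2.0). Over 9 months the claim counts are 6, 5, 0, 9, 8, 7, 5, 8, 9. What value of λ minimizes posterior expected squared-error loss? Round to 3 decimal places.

5.691

Σ counts = 57. Posterior: Gamma(shape = 5.6+57 = 62.6, rate = 2.0+9 = 11.0).
Mode = (α−1)/β = 61.6/11.0 = 5.600.
Mean = α/β = 62.6/11.0 = 5.691.
Squared-error loss ⇒ the optimal estimator is the posterior mean.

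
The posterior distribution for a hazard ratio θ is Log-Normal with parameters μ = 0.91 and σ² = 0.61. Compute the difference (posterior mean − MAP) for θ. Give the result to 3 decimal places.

2.020

Mode = exp(μ − σ²) = exp(0.30) = 1.350.
Mean = exp(μ + σ²/2) = exp(1.215) = 3.370.
Difference = 3.370 − 1.350 = 2.020.
Right-skewed posterior ⇒ mode < mean.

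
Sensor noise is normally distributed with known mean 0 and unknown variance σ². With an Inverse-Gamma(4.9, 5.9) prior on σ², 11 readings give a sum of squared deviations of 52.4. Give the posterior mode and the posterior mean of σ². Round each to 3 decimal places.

MAP: 2.816. Posterior mean: 3.415.

Posterior: Inverse-Gamma(shape = 4.9+11/2 = 10.4, scale = 5.9+52.4/2 = 32.1).
Mode = β/(α+1) = 32.1/11.4 = 2.816.
Mean = β/(α−1) = 32.1/9.4 = 3.415.
Mean > mode: the posterior has a right tail.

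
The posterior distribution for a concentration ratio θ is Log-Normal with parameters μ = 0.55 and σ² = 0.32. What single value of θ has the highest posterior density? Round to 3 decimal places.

1.259

Mode = exp(μ − σ²) = exp(0.23) = 1.259.
Mean = exp(μ + σ²/2) = exp(0.710) = 2.034.
This is the posterior mode — the MAP estimate.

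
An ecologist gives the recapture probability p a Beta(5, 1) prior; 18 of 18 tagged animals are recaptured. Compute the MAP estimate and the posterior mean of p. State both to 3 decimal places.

Posterior: Beta(5+18, 1+0) = Beta(23, 1).
Since β = 1 ≤ 1 and α > 1, the Beta density is monotone increasing on [0,1]; the mode is at 1.
Mean = 23/(23+1) = 0.958.
Left-skewed posterior ⇒ mean < mode.

MAP = 1.000; posterior mean = 0.958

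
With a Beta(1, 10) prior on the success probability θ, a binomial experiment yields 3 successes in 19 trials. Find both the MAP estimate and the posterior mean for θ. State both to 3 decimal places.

Posterior: Beta(1+3, 10+16) = Beta(4, 26).
Mode = (4−1)/(4+26−2) = 3/28 = 0.107.
Mean = 4/(4+26) = 4/30 = 0.133.
Right-skewed posterior ⇒ mode < mean.

MAP: 0.107. Posterior mean: 0.133.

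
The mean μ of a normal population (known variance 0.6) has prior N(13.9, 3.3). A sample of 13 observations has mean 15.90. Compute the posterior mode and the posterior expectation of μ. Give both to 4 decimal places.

MAP = 15.8724; posterior mean = 15.8724

Posterior for μ is Normal. Precision-weighted mean: (1/3.3·13.9 + 13/0.6·15.90) / (1/3.3 + 13/0.6) = 15.8724.
A Normal posterior is symmetric, so mode = mean.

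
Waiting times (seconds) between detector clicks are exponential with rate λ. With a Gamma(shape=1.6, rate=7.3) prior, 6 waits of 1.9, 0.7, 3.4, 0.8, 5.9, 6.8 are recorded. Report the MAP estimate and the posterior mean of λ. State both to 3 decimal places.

Σ times = 19.5. Posterior: Gamma(shape = 1.6+6 = 7.6, rate = 7.3+19.5 = 26.8).
Mode = (α−1)/β = 6.6/26.8 = 0.246.
Mean = α/β = 7.6/26.8 = 0.284.
The posterior is right-skewed, so the mean exceeds the mode.

MAP estimate = 0.246, posterior mean = 0.284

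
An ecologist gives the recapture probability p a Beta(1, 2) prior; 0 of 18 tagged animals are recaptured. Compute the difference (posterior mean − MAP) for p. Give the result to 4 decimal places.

0.0476

Posterior: Beta(1+0, 2+18) = Beta(1, 20).
Since α = 1 ≤ 1 and β > 1, the Beta density is monotone decreasing on [0,1]; the mode is at 0.
Mean = 1/(1+20) = 0.0476.
Difference = 0.0476 − 0.0000 = 0.0476.
Right-skewed posterior ⇒ mode < mean.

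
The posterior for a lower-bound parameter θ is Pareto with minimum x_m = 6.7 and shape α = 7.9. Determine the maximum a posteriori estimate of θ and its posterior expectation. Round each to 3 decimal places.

The Pareto density is strictly decreasing on [x_m, ∞), so the mode is x_m = 6.700.
Mean = α·x_m/(α−1) = 7.9·6.7/6.9 = 7.671.
Mean > mode: the posterior has a right tail.

MAP: 6.700. Posterior mean: 7.671.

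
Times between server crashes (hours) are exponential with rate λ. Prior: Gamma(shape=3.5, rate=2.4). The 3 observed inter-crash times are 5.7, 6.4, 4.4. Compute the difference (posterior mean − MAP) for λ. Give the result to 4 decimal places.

Σ times = 16.5. Posterior: Gamma(shape = 3.5+3 = 6.5, rate = 2.4+16.5 = 18.9).
Mode = (α−1)/β = 5.5/18.9 = 0.2910.
Mean = α/β = 6.5/18.9 = 0.3439.
Difference = 0.3439 − 0.2910 = 0.0529.

0.0529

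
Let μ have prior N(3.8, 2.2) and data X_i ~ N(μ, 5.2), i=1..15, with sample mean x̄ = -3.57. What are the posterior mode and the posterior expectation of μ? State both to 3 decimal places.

Posterior for μ is Normal. Precision-weighted mean: (1/2.2·3.8 + 15/5.2·-3.57) / (1/2.2 + 15/5.2) = -2.567.
A Normal posterior is symmetric, so mode = mean.

posterior mode = -2.567, posterior expectation = -2.567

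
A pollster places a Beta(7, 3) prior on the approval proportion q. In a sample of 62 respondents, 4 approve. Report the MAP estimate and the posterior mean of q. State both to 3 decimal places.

q_MAP = 0.143, E[q|data] = 0.153

Posterior: Beta(7+4, 3+58) = Beta(11, 61).
Mode = (11−1)/(11+61−2) = 10/70 = 0.143.
Mean = 11/(11+61) = 11/72 = 0.153.
The mean is pulled above the mode by the posterior's right skew.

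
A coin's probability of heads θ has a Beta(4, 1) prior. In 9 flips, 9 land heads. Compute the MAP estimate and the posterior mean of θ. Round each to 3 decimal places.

Posterior: Beta(4+9, 1+0) = Beta(13, 1).
Since β = 1 ≤ 1 and α > 1, the Beta density is monotone increasing on [0,1]; the mode is at 1.
Mean = 13/(13+1) = 0.929.

MAP: 1.000. Posterior mean: 0.929.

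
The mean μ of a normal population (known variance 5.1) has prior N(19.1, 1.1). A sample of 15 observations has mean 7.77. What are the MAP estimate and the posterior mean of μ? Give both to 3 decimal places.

MAP = 10.445, posterior mean = 10.445

Posterior for μ is Normal. Precision-weighted mean: (1/1.1·19.1 + 15/5.1·7.77) / (1/1.1 + 15/5.1) = 10.445.
A Normal posterior is symmetric, so mode = mean.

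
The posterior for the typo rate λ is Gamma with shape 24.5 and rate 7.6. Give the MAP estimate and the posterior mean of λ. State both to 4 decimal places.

MAP: 3.0921. Posterior mean: 3.2237.

Mode = (α−1)/β = 23.5/7.6 = 3.0921.
Mean = α/β = 24.5/7.6 = 3.2237.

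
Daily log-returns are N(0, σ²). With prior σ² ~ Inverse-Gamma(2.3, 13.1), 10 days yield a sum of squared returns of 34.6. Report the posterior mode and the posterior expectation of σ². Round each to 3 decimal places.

Posterior: Inverse-Gamma(shape = 2.3+10/2 = 7.3, scale = 13.1+34.6/2 = 30.4).
Mode = β/(α+1) = 30.4/8.3 = 3.663.
Mean = β/(α−1) = 30.4/6.3 = 4.825.

MAP = 3.663, posterior mean = 4.825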